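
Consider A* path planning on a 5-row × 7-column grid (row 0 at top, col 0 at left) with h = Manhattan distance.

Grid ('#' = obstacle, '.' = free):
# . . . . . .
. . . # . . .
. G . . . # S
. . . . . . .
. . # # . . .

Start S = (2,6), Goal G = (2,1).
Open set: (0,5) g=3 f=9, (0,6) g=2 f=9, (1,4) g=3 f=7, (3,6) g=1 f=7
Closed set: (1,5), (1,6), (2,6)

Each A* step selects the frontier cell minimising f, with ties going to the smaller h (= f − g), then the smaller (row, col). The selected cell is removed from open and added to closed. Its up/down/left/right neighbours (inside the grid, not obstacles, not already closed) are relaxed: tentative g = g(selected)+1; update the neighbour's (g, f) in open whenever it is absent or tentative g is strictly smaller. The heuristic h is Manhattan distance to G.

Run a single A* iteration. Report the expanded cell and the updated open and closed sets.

step 1: expand (1,4) (f=7, h=4) → closed; open now [(0,4) g=4 f=9, (0,5) g=3 f=9, (0,6) g=2 f=9, (2,4) g=4 f=7, (3,6) g=1 f=7]

expanded=(1,4); open=[(0,4) g=4 f=9, (0,5) g=3 f=9, (0,6) g=2 f=9, (2,4) g=4 f=7, (3,6) g=1 f=7]; closed=[(1,4), (1,5), (1,6), (2,6)]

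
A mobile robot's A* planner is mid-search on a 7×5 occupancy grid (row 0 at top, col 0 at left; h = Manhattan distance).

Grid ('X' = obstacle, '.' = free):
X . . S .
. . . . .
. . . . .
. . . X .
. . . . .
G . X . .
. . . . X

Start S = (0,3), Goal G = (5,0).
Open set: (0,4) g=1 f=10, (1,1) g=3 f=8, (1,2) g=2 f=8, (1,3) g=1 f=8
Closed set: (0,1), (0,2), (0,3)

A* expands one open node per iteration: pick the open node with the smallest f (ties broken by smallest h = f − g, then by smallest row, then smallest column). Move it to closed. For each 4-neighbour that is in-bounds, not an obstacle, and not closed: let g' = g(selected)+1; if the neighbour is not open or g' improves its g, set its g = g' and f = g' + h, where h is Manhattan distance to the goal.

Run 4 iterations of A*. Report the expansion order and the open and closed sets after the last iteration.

step 1: expand (1,1) (f=8, h=5) → closed; open now [(0,4) g=1 f=10, (1,0) g=4 f=8, (1,2) g=2 f=8, (1,3) g=1 f=8, (2,1) g=4 f=8]
step 2: expand (1,0) (f=8, h=4) → closed; open now [(0,4) g=1 f=10, (1,2) g=2 f=8, (1,3) g=1 f=8, (2,0) g=5 f=8, (2,1) g=4 f=8]
step 3: expand (2,0) (f=8, h=3) → closed; open now [(0,4) g=1 f=10, (1,2) g=2 f=8, (1,3) g=1 f=8, (2,1) g=4 f=8, (3,0) g=6 f=8]
step 4: expand (3,0) (f=8, h=2) → closed; open now [(0,4) g=1 f=10, (1,2) g=2 f=8, (1,3) g=1 f=8, (2,1) g=4 f=8, (3,1) g=7 f=10, (4,0) g=7 f=8]

order=[(1,1) → (1,0) → (2,0) → (3,0)]; open=[(0,4) g=1 f=10, (1,2) g=2 f=8, (1,3) g=1 f=8, (2,1) g=4 f=8, (3,1) g=7 f=10, (4,0) g=7 f=8]; closed=[(0,1), (0,2), (0,3), (1,0), (1,1), (2,0), (3,0)]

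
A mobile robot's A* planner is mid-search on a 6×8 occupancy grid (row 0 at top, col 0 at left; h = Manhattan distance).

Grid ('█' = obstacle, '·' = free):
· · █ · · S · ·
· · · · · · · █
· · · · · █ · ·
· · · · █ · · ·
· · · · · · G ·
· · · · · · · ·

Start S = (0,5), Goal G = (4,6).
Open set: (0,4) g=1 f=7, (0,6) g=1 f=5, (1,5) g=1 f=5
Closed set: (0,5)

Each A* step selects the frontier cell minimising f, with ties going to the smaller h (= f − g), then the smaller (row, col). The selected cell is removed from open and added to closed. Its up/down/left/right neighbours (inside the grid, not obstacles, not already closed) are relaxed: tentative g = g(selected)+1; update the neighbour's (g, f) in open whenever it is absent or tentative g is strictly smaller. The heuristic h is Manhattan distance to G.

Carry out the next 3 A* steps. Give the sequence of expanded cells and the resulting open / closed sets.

step 1: expand (0,6) (f=5, h=4) → closed; open now [(0,4) g=1 f=7, (0,7) g=2 f=7, (1,5) g=1 f=5, (1,6) g=2 f=5]
step 2: expand (1,6) (f=5, h=3) → closed; open now [(0,4) g=1 f=7, (0,7) g=2 f=7, (1,5) g=1 f=5, (2,6) g=3 f=5]
step 3: expand (2,6) (f=5, h=2) → closed; open now [(0,4) g=1 f=7, (0,7) g=2 f=7, (1,5) g=1 f=5, (2,7) g=4 f=7, (3,6) g=4 f=5]

order=[(0,6) → (1,6) → (2,6)]; open=[(0,4) g=1 f=7, (0,7) g=2 f=7, (1,5) g=1 f=5, (2,7) g=4 f=7, (3,6) g=4 f=5]; closed=[(0,5), (0,6), (1,6), (2,6)]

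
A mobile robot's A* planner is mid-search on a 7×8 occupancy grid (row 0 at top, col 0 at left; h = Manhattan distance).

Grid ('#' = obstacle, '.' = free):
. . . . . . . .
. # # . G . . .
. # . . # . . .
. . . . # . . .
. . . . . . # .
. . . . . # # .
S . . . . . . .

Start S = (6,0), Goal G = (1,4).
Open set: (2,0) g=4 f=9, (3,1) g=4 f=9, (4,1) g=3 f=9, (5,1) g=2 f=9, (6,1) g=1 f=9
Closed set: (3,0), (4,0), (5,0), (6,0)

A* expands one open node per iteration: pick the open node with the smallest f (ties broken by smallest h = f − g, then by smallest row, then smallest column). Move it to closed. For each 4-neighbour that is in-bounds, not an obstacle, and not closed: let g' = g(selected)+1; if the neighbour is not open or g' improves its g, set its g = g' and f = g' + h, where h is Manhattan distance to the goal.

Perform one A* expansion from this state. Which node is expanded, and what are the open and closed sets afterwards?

step 1: expand (2,0) (f=9, h=5) → closed; open now [(1,0) g=5 f=9, (3,1) g=4 f=9, (4,1) g=3 f=9, (5,1) g=2 f=9, (6,1) g=1 f=9]

expanded=(2,0); open=[(1,0) g=5 f=9, (3,1) g=4 f=9, (4,1) g=3 f=9, (5,1) g=2 f=9, (6,1) g=1 f=9]; closed=[(2,0), (3,0), (4,0), (5,0), (6,0)]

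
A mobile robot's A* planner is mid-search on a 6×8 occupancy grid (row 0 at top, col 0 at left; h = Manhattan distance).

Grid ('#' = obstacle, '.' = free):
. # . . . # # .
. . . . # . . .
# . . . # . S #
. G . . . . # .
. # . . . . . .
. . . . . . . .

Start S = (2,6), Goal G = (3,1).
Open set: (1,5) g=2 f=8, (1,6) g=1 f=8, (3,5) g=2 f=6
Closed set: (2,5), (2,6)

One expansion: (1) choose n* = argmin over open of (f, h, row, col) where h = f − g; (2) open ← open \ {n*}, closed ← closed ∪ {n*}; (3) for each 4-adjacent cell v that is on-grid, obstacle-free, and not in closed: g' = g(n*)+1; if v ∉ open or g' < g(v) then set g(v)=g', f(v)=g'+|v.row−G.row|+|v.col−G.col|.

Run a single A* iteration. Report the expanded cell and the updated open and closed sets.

expanded=(3,5); open=[(1,5) g=2 f=8, (1,6) g=1 f=8, (3,4) g=3 f=6, (4,5) g=3 f=8]; closed=[(2,5), (2,6), (3,5)]

step 1: expand (3,5) (f=6, h=4) → closed; open now [(1,5) g=2 f=8, (1,6) g=1 f=8, (3,4) g=3 f=6, (4,5) g=3 f=8]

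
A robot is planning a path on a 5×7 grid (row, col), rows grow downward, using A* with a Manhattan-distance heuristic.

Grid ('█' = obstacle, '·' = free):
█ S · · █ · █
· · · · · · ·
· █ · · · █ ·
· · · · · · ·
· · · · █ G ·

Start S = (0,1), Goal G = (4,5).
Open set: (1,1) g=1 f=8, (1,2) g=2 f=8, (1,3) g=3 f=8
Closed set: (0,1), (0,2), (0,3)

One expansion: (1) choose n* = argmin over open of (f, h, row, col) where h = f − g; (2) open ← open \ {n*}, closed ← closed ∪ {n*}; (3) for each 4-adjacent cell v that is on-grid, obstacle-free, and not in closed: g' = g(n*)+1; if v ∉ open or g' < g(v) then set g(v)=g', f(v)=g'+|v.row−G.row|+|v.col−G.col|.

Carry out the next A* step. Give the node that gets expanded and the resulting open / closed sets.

expanded=(1,3); open=[(1,1) g=1 f=8, (1,2) g=2 f=8, (1,4) g=4 f=8, (2,3) g=4 f=8]; closed=[(0,1), (0,2), (0,3), (1,3)]

step 1: expand (1,3) (f=8, h=5) → closed; open now [(1,1) g=1 f=8, (1,2) g=2 f=8, (1,4) g=4 f=8, (2,3) g=4 f=8]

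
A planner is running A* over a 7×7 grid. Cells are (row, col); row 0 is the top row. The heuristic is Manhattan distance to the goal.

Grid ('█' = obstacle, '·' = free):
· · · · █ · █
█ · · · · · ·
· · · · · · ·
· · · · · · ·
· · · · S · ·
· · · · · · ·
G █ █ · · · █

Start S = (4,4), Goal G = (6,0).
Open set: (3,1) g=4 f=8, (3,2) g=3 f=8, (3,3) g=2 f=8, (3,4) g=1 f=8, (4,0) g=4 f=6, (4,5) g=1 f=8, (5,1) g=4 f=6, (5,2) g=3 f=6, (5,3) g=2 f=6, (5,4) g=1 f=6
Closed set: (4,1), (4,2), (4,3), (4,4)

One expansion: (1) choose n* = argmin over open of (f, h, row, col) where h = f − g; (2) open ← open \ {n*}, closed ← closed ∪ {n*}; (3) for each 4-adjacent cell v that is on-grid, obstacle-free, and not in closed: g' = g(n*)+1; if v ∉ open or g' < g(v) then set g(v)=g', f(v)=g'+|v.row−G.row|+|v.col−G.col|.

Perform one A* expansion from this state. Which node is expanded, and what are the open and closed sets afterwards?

expanded=(4,0); open=[(3,0) g=5 f=8, (3,1) g=4 f=8, (3,2) g=3 f=8, (3,3) g=2 f=8, (3,4) g=1 f=8, (4,5) g=1 f=8, (5,0) g=5 f=6, (5,1) g=4 f=6, (5,2) g=3 f=6, (5,3) g=2 f=6, (5,4) g=1 f=6]; closed=[(4,0), (4,1), (4,2), (4,3), (4,4)]

step 1: expand (4,0) (f=6, h=2) → closed; open now [(3,0) g=5 f=8, (3,1) g=4 f=8, (3,2) g=3 f=8, (3,3) g=2 f=8, (3,4) g=1 f=8, (4,5) g=1 f=8, (5,0) g=5 f=6, (5,1) g=4 f=6, (5,2) g=3 f=6, (5,3) g=2 f=6, (5,4) g=1 f=6]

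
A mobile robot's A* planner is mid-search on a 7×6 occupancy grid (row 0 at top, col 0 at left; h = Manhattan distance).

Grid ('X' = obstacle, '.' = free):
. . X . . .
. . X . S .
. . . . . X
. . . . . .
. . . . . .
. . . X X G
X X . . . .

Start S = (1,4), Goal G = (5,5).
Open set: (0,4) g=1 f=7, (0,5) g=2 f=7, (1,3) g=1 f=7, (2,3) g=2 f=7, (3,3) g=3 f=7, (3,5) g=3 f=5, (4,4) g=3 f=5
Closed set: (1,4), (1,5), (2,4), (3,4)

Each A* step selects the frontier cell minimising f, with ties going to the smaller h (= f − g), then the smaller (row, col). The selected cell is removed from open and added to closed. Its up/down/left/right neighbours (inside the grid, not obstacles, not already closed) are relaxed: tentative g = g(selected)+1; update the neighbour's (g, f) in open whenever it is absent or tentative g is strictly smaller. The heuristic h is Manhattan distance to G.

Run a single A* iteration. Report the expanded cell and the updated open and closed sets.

step 1: expand (3,5) (f=5, h=2) → closed; open now [(0,4) g=1 f=7, (0,5) g=2 f=7, (1,3) g=1 f=7, (2,3) g=2 f=7, (3,3) g=3 f=7, (4,4) g=3 f=5, (4,5) g=4 f=5]

expanded=(3,5); open=[(0,4) g=1 f=7, (0,5) g=2 f=7, (1,3) g=1 f=7, (2,3) g=2 f=7, (3,3) g=3 f=7, (4,4) g=3 f=5, (4,5) g=4 f=5]; closed=[(1,4), (1,5), (2,4), (3,4), (3,5)]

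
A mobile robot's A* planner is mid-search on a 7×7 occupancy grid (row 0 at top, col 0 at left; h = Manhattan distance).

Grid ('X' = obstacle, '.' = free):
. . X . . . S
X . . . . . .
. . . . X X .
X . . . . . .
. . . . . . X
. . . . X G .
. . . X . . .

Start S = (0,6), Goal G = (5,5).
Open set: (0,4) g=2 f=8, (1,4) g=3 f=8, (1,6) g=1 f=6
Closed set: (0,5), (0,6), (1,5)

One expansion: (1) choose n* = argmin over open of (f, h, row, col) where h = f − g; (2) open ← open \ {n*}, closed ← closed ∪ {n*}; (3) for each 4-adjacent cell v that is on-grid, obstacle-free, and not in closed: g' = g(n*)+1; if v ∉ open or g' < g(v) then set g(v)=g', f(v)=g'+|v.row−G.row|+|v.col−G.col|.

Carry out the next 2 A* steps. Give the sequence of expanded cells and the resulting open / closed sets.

order=[(1,6) → (2,6)]; open=[(0,4) g=2 f=8, (1,4) g=3 f=8, (3,6) g=3 f=6]; closed=[(0,5), (0,6), (1,5), (1,6), (2,6)]

step 1: expand (1,6) (f=6, h=5) → closed; open now [(0,4) g=2 f=8, (1,4) g=3 f=8, (2,6) g=2 f=6]
step 2: expand (2,6) (f=6, h=4) → closed; open now [(0,4) g=2 f=8, (1,4) g=3 f=8, (3,6) g=3 f=6]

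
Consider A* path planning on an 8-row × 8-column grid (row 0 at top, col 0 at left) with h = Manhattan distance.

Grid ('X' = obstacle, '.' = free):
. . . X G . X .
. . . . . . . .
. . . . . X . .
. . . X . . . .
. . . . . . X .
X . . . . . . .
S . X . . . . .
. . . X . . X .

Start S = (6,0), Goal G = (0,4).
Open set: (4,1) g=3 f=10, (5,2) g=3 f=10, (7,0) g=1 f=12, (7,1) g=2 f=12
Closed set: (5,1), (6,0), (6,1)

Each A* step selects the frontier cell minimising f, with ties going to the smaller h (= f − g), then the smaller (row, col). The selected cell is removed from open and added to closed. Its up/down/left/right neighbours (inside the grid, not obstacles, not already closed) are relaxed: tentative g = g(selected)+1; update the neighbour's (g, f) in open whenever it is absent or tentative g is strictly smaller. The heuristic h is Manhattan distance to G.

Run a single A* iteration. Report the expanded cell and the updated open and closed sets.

step 1: expand (4,1) (f=10, h=7) → closed; open now [(3,1) g=4 f=10, (4,0) g=4 f=12, (4,2) g=4 f=10, (5,2) g=3 f=10, (7,0) g=1 f=12, (7,1) g=2 f=12]

expanded=(4,1); open=[(3,1) g=4 f=10, (4,0) g=4 f=12, (4,2) g=4 f=10, (5,2) g=3 f=10, (7,0) g=1 f=12, (7,1) g=2 f=12]; closed=[(4,1), (5,1), (6,0), (6,1)]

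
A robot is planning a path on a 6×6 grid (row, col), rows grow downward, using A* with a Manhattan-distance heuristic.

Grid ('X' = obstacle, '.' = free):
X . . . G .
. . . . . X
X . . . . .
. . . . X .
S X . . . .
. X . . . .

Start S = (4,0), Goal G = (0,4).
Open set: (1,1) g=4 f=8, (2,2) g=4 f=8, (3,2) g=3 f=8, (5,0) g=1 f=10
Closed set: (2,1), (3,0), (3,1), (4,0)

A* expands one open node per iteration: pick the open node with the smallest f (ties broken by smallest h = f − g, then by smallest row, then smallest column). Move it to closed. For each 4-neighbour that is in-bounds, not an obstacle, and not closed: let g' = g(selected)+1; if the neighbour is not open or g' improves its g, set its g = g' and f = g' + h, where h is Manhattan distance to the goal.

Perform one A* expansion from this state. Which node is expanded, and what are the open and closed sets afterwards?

expanded=(1,1); open=[(0,1) g=5 f=8, (1,0) g=5 f=10, (1,2) g=5 f=8, (2,2) g=4 f=8, (3,2) g=3 f=8, (5,0) g=1 f=10]; closed=[(1,1), (2,1), (3,0), (3,1), (4,0)]

step 1: expand (1,1) (f=8, h=4) → closed; open now [(0,1) g=5 f=8, (1,0) g=5 f=10, (1,2) g=5 f=8, (2,2) g=4 f=8, (3,2) g=3 f=8, (5,0) g=1 f=10]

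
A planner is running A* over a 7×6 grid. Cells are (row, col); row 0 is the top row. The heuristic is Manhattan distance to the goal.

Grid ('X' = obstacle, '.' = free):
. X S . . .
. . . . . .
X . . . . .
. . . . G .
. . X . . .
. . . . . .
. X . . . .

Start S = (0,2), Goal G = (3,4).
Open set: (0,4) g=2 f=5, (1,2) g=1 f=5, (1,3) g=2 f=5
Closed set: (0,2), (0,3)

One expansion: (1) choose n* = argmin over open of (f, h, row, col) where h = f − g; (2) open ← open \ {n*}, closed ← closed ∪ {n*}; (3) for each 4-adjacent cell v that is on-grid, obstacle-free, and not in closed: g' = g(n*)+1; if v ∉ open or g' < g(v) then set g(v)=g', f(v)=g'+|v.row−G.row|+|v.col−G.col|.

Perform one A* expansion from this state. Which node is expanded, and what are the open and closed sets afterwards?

step 1: expand (0,4) (f=5, h=3) → closed; open now [(0,5) g=3 f=7, (1,2) g=1 f=5, (1,3) g=2 f=5, (1,4) g=3 f=5]

expanded=(0,4); open=[(0,5) g=3 f=7, (1,2) g=1 f=5, (1,3) g=2 f=5, (1,4) g=3 f=5]; closed=[(0,2), (0,3), (0,4)]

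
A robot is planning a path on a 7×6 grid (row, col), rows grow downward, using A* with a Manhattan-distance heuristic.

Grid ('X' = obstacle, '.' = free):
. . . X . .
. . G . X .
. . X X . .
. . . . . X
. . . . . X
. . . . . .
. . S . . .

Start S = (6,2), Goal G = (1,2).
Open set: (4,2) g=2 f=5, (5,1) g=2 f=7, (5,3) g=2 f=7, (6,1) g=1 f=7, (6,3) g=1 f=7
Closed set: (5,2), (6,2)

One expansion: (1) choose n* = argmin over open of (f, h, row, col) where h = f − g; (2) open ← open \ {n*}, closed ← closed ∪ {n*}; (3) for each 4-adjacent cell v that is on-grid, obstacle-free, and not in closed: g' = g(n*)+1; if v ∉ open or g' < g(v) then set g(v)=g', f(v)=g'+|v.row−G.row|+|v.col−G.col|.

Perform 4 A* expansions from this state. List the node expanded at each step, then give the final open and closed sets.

order=[(4,2) → (3,2) → (3,1) → (2,1)]; open=[(1,1) g=6 f=7, (2,0) g=6 f=9, (3,0) g=5 f=9, (3,3) g=4 f=7, (4,1) g=3 f=7, (4,3) g=3 f=7, (5,1) g=2 f=7, (5,3) g=2 f=7, (6,1) g=1 f=7, (6,3) g=1 f=7]; closed=[(2,1), (3,1), (3,2), (4,2), (5,2), (6,2)]

step 1: expand (4,2) (f=5, h=3) → closed; open now [(3,2) g=3 f=5, (4,1) g=3 f=7, (4,3) g=3 f=7, (5,1) g=2 f=7, (5,3) g=2 f=7, (6,1) g=1 f=7, (6,3) g=1 f=7]
step 2: expand (3,2) (f=5, h=2) → closed; open now [(3,1) g=4 f=7, (3,3) g=4 f=7, (4,1) g=3 f=7, (4,3) g=3 f=7, (5,1) g=2 f=7, (5,3) g=2 f=7, (6,1) g=1 f=7, (6,3) g=1 f=7]
step 3: expand (3,1) (f=7, h=3) → closed; open now [(2,1) g=5 f=7, (3,0) g=5 f=9, (3,3) g=4 f=7, (4,1) g=3 f=7, (4,3) g=3 f=7, (5,1) g=2 f=7, (5,3) g=2 f=7, (6,1) g=1 f=7, (6,3) g=1 f=7]
step 4: expand (2,1) (f=7, h=2) → closed; open now [(1,1) g=6 f=7, (2,0) g=6 f=9, (3,0) g=5 f=9, (3,3) g=4 f=7, (4,1) g=3 f=7, (4,3) g=3 f=7, (5,1) g=2 f=7, (5,3) g=2 f=7, (6,1) g=1 f=7, (6,3) g=1 f=7]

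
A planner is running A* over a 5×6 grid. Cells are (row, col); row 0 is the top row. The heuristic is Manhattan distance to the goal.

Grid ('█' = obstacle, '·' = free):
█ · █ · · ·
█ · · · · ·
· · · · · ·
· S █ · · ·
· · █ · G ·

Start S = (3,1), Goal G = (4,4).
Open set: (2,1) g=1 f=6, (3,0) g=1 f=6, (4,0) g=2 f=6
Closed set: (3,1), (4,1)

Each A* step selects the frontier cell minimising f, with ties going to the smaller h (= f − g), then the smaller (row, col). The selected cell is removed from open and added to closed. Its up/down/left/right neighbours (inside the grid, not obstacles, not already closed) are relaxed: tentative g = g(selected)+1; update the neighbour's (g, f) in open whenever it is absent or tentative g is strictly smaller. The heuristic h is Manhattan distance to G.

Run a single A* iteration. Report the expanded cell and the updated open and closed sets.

expanded=(4,0); open=[(2,1) g=1 f=6, (3,0) g=1 f=6]; closed=[(3,1), (4,0), (4,1)]

step 1: expand (4,0) (f=6, h=4) → closed; open now [(2,1) g=1 f=6, (3,0) g=1 f=6]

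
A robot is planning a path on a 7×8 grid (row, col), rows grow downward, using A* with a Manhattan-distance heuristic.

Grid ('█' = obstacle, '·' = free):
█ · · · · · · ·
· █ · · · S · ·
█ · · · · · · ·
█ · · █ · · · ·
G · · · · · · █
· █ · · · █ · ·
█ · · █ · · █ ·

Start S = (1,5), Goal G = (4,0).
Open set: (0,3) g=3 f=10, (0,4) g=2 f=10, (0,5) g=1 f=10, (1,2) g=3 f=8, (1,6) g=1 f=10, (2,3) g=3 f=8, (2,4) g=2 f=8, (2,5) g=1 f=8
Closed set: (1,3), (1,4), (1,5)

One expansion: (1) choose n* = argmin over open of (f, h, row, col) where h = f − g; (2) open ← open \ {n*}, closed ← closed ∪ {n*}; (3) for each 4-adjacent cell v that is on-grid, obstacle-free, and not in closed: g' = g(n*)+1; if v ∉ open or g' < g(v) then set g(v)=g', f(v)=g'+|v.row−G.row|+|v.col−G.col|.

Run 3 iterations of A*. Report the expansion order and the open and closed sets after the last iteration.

order=[(1,2) → (2,2) → (2,1)]; open=[(0,2) g=4 f=10, (0,3) g=3 f=10, (0,4) g=2 f=10, (0,5) g=1 f=10, (1,6) g=1 f=10, (2,3) g=3 f=8, (2,4) g=2 f=8, (2,5) g=1 f=8, (3,1) g=6 f=8, (3,2) g=5 f=8]; closed=[(1,2), (1,3), (1,4), (1,5), (2,1), (2,2)]

step 1: expand (1,2) (f=8, h=5) → closed; open now [(0,2) g=4 f=10, (0,3) g=3 f=10, (0,4) g=2 f=10, (0,5) g=1 f=10, (1,6) g=1 f=10, (2,2) g=4 f=8, (2,3) g=3 f=8, (2,4) g=2 f=8, (2,5) g=1 f=8]
step 2: expand (2,2) (f=8, h=4) → closed; open now [(0,2) g=4 f=10, (0,3) g=3 f=10, (0,4) g=2 f=10, (0,5) g=1 f=10, (1,6) g=1 f=10, (2,1) g=5 f=8, (2,3) g=3 f=8, (2,4) g=2 f=8, (2,5) g=1 f=8, (3,2) g=5 f=8]
step 3: expand (2,1) (f=8, h=3) → closed; open now [(0,2) g=4 f=10, (0,3) g=3 f=10, (0,4) g=2 f=10, (0,5) g=1 f=10, (1,6) g=1 f=10, (2,3) g=3 f=8, (2,4) g=2 f=8, (2,5) g=1 f=8, (3,1) g=6 f=8, (3,2) g=5 f=8]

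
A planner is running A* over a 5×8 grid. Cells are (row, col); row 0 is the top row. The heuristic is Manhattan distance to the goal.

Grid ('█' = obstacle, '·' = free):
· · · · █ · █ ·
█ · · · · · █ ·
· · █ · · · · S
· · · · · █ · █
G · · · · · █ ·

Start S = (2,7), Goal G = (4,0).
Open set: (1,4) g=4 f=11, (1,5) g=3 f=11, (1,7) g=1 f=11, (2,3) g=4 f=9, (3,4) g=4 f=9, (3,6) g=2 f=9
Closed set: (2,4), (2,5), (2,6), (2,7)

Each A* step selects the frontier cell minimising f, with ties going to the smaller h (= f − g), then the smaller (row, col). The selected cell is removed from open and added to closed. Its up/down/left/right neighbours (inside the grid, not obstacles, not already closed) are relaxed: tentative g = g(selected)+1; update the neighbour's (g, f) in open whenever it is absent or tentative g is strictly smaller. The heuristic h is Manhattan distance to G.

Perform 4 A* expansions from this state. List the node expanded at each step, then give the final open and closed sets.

order=[(2,3) → (3,3) → (3,2) → (3,1)]; open=[(1,3) g=5 f=11, (1,4) g=4 f=11, (1,5) g=3 f=11, (1,7) g=1 f=11, (2,1) g=8 f=11, (3,0) g=8 f=9, (3,4) g=4 f=9, (3,6) g=2 f=9, (4,1) g=8 f=9, (4,2) g=7 f=9, (4,3) g=6 f=9]; closed=[(2,3), (2,4), (2,5), (2,6), (2,7), (3,1), (3,2), (3,3)]

step 1: expand (2,3) (f=9, h=5) → closed; open now [(1,3) g=5 f=11, (1,4) g=4 f=11, (1,5) g=3 f=11, (1,7) g=1 f=11, (3,3) g=5 f=9, (3,4) g=4 f=9, (3,6) g=2 f=9]
step 2: expand (3,3) (f=9, h=4) → closed; open now [(1,3) g=5 f=11, (1,4) g=4 f=11, (1,5) g=3 f=11, (1,7) g=1 f=11, (3,2) g=6 f=9, (3,4) g=4 f=9, (3,6) g=2 f=9, (4,3) g=6 f=9]
step 3: expand (3,2) (f=9, h=3) → closed; open now [(1,3) g=5 f=11, (1,4) g=4 f=11, (1,5) g=3 f=11, (1,7) g=1 f=11, (3,1) g=7 f=9, (3,4) g=4 f=9, (3,6) g=2 f=9, (4,2) g=7 f=9, (4,3) g=6 f=9]
step 4: expand (3,1) (f=9, h=2) → closed; open now [(1,3) g=5 f=11, (1,4) g=4 f=11, (1,5) g=3 f=11, (1,7) g=1 f=11, (2,1) g=8 f=11, (3,0) g=8 f=9, (3,4) g=4 f=9, (3,6) g=2 f=9, (4,1) g=8 f=9, (4,2) g=7 f=9, (4,3) g=6 f=9]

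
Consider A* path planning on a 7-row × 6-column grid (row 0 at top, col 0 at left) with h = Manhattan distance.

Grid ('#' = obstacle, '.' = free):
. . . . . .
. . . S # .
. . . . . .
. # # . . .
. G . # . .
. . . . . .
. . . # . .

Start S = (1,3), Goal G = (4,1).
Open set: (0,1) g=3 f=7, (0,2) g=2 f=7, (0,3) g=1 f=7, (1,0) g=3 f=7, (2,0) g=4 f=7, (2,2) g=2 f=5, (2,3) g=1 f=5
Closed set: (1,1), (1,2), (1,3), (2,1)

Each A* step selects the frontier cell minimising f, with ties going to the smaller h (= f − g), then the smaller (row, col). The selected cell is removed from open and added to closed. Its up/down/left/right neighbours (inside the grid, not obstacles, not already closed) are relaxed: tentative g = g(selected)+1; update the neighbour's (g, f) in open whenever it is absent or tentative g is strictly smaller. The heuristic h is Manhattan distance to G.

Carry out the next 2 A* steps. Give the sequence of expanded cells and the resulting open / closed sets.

step 1: expand (2,2) (f=5, h=3) → closed; open now [(0,1) g=3 f=7, (0,2) g=2 f=7, (0,3) g=1 f=7, (1,0) g=3 f=7, (2,0) g=4 f=7, (2,3) g=1 f=5]
step 2: expand (2,3) (f=5, h=4) → closed; open now [(0,1) g=3 f=7, (0,2) g=2 f=7, (0,3) g=1 f=7, (1,0) g=3 f=7, (2,0) g=4 f=7, (2,4) g=2 f=7, (3,3) g=2 f=5]

order=[(2,2) → (2,3)]; open=[(0,1) g=3 f=7, (0,2) g=2 f=7, (0,3) g=1 f=7, (1,0) g=3 f=7, (2,0) g=4 f=7, (2,4) g=2 f=7, (3,3) g=2 f=5]; closed=[(1,1), (1,2), (1,3), (2,1), (2,2), (2,3)]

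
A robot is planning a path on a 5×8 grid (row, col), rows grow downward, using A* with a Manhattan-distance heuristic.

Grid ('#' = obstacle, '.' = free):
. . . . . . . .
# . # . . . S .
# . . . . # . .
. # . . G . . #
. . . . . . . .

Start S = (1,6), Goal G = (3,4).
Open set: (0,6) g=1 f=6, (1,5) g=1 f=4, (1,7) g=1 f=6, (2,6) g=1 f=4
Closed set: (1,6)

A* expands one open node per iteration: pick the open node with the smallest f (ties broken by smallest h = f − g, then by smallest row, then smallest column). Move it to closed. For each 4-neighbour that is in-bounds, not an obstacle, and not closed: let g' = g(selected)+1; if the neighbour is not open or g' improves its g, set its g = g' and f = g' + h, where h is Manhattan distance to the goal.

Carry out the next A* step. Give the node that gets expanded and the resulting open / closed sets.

step 1: expand (1,5) (f=4, h=3) → closed; open now [(0,5) g=2 f=6, (0,6) g=1 f=6, (1,4) g=2 f=4, (1,7) g=1 f=6, (2,6) g=1 f=4]

expanded=(1,5); open=[(0,5) g=2 f=6, (0,6) g=1 f=6, (1,4) g=2 f=4, (1,7) g=1 f=6, (2,6) g=1 f=4]; closed=[(1,5), (1,6)]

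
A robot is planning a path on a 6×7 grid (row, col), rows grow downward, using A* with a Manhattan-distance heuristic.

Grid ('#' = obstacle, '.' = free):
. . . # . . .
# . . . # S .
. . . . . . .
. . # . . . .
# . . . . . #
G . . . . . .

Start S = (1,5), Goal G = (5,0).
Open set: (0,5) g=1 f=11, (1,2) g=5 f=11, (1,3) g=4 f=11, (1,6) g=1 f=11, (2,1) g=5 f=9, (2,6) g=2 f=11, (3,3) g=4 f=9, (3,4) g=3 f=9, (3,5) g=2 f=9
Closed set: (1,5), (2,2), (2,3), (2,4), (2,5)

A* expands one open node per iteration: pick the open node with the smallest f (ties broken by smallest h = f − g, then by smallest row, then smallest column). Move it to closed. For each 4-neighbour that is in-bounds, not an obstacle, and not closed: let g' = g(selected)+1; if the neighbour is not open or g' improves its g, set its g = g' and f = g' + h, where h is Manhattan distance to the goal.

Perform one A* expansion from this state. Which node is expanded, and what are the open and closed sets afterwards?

step 1: expand (2,1) (f=9, h=4) → closed; open now [(0,5) g=1 f=11, (1,1) g=6 f=11, (1,2) g=5 f=11, (1,3) g=4 f=11, (1,6) g=1 f=11, (2,0) g=6 f=9, (2,6) g=2 f=11, (3,1) g=6 f=9, (3,3) g=4 f=9, (3,4) g=3 f=9, (3,5) g=2 f=9]

expanded=(2,1); open=[(0,5) g=1 f=11, (1,1) g=6 f=11, (1,2) g=5 f=11, (1,3) g=4 f=11, (1,6) g=1 f=11, (2,0) g=6 f=9, (2,6) g=2 f=11, (3,1) g=6 f=9, (3,3) g=4 f=9, (3,4) g=3 f=9, (3,5) g=2 f=9]; closed=[(1,5), (2,1), (2,2), (2,3), (2,4), (2,5)]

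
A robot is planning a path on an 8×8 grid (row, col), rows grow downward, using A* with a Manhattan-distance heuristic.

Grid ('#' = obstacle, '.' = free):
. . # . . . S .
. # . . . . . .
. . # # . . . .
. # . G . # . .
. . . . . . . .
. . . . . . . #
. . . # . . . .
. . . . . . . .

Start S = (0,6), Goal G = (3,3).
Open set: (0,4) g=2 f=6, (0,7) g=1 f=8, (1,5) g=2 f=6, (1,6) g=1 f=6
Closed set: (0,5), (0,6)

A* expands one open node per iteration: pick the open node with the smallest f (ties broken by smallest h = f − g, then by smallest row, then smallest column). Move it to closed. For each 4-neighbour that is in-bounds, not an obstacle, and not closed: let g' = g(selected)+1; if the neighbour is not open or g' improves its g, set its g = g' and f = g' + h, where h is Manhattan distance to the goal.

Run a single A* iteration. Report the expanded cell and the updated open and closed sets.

step 1: expand (0,4) (f=6, h=4) → closed; open now [(0,3) g=3 f=6, (0,7) g=1 f=8, (1,4) g=3 f=6, (1,5) g=2 f=6, (1,6) g=1 f=6]

expanded=(0,4); open=[(0,3) g=3 f=6, (0,7) g=1 f=8, (1,4) g=3 f=6, (1,5) g=2 f=6, (1,6) g=1 f=6]; closed=[(0,4), (0,5), (0,6)]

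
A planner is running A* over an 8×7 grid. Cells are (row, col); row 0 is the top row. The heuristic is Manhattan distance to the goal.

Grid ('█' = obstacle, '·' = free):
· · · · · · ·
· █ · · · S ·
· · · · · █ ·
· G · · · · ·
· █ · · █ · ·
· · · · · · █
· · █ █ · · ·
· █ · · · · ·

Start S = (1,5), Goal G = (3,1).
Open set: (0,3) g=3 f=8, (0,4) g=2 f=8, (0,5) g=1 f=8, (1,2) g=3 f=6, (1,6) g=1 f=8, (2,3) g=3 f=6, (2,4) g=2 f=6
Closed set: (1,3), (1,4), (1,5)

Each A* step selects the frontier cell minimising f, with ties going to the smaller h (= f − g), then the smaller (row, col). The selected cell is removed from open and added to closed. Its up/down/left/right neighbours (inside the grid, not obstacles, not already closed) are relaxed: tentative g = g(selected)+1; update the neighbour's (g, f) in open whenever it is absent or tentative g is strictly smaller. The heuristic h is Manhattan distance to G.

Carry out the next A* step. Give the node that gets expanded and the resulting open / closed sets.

step 1: expand (1,2) (f=6, h=3) → closed; open now [(0,2) g=4 f=8, (0,3) g=3 f=8, (0,4) g=2 f=8, (0,5) g=1 f=8, (1,6) g=1 f=8, (2,2) g=4 f=6, (2,3) g=3 f=6, (2,4) g=2 f=6]

expanded=(1,2); open=[(0,2) g=4 f=8, (0,3) g=3 f=8, (0,4) g=2 f=8, (0,5) g=1 f=8, (1,6) g=1 f=8, (2,2) g=4 f=6, (2,3) g=3 f=6, (2,4) g=2 f=6]; closed=[(1,2), (1,3), (1,4), (1,5)]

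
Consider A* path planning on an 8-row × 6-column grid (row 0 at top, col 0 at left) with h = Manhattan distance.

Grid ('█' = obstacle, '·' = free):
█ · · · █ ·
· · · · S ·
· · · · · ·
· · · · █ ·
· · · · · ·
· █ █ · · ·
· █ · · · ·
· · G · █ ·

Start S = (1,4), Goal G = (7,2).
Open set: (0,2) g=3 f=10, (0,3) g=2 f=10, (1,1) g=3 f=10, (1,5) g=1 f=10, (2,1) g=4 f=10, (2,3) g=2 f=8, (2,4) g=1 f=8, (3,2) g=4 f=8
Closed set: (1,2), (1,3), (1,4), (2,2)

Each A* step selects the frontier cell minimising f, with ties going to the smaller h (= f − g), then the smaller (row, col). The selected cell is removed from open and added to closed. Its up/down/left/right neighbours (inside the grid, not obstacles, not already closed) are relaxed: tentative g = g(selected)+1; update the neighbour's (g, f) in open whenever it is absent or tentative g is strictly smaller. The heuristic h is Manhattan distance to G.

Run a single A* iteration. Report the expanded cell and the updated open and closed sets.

step 1: expand (3,2) (f=8, h=4) → closed; open now [(0,2) g=3 f=10, (0,3) g=2 f=10, (1,1) g=3 f=10, (1,5) g=1 f=10, (2,1) g=4 f=10, (2,3) g=2 f=8, (2,4) g=1 f=8, (3,1) g=5 f=10, (3,3) g=5 f=10, (4,2) g=5 f=8]

expanded=(3,2); open=[(0,2) g=3 f=10, (0,3) g=2 f=10, (1,1) g=3 f=10, (1,5) g=1 f=10, (2,1) g=4 f=10, (2,3) g=2 f=8, (2,4) g=1 f=8, (3,1) g=5 f=10, (3,3) g=5 f=10, (4,2) g=5 f=8]; closed=[(1,2), (1,3), (1,4), (2,2), (3,2)]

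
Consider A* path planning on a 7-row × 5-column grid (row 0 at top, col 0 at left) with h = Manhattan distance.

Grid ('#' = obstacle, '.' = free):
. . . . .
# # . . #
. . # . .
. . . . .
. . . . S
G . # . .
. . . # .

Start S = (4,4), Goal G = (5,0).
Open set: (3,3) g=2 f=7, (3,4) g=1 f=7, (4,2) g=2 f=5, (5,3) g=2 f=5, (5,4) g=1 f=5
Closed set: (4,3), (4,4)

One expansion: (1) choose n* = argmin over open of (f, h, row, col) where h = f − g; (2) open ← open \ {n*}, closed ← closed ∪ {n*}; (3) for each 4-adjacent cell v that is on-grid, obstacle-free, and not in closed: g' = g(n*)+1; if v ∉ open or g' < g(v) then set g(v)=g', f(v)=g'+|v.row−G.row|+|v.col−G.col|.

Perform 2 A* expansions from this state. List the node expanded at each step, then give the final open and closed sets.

step 1: expand (4,2) (f=5, h=3) → closed; open now [(3,2) g=3 f=7, (3,3) g=2 f=7, (3,4) g=1 f=7, (4,1) g=3 f=5, (5,3) g=2 f=5, (5,4) g=1 f=5]
step 2: expand (4,1) (f=5, h=2) → closed; open now [(3,1) g=4 f=7, (3,2) g=3 f=7, (3,3) g=2 f=7, (3,4) g=1 f=7, (4,0) g=4 f=5, (5,1) g=4 f=5, (5,3) g=2 f=5, (5,4) g=1 f=5]

order=[(4,2) → (4,1)]; open=[(3,1) g=4 f=7, (3,2) g=3 f=7, (3,3) g=2 f=7, (3,4) g=1 f=7, (4,0) g=4 f=5, (5,1) g=4 f=5, (5,3) g=2 f=5, (5,4) g=1 f=5]; closed=[(4,1), (4,2), (4,3), (4,4)]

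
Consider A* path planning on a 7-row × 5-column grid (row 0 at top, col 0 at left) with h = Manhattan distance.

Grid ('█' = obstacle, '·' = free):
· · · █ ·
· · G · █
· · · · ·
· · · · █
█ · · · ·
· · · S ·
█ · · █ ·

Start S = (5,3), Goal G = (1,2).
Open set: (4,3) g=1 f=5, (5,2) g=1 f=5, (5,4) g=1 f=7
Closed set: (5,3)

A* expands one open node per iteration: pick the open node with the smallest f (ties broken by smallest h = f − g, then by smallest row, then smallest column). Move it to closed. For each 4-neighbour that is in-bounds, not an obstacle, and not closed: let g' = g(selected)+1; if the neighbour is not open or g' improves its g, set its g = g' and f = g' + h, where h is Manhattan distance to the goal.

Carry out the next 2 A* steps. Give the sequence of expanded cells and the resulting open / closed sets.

step 1: expand (4,3) (f=5, h=4) → closed; open now [(3,3) g=2 f=5, (4,2) g=2 f=5, (4,4) g=2 f=7, (5,2) g=1 f=5, (5,4) g=1 f=7]
step 2: expand (3,3) (f=5, h=3) → closed; open now [(2,3) g=3 f=5, (3,2) g=3 f=5, (4,2) g=2 f=5, (4,4) g=2 f=7, (5,2) g=1 f=5, (5,4) g=1 f=7]

order=[(4,3) → (3,3)]; open=[(2,3) g=3 f=5, (3,2) g=3 f=5, (4,2) g=2 f=5, (4,4) g=2 f=7, (5,2) g=1 f=5, (5,4) g=1 f=7]; closed=[(3,3), (4,3), (5,3)]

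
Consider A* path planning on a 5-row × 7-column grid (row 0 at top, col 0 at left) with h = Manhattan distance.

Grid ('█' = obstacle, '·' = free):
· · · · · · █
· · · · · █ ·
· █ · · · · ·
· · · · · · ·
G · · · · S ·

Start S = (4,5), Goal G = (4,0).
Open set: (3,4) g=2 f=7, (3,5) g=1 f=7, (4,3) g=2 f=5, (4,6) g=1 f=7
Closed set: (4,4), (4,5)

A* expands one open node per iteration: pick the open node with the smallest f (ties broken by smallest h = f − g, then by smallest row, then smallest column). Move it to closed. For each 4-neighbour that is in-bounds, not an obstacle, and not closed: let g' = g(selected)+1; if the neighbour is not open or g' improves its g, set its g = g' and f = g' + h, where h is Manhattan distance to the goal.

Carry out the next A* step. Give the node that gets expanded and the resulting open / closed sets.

expanded=(4,3); open=[(3,3) g=3 f=7, (3,4) g=2 f=7, (3,5) g=1 f=7, (4,2) g=3 f=5, (4,6) g=1 f=7]; closed=[(4,3), (4,4), (4,5)]

step 1: expand (4,3) (f=5, h=3) → closed; open now [(3,3) g=3 f=7, (3,4) g=2 f=7, (3,5) g=1 f=7, (4,2) g=3 f=5, (4,6) g=1 f=7]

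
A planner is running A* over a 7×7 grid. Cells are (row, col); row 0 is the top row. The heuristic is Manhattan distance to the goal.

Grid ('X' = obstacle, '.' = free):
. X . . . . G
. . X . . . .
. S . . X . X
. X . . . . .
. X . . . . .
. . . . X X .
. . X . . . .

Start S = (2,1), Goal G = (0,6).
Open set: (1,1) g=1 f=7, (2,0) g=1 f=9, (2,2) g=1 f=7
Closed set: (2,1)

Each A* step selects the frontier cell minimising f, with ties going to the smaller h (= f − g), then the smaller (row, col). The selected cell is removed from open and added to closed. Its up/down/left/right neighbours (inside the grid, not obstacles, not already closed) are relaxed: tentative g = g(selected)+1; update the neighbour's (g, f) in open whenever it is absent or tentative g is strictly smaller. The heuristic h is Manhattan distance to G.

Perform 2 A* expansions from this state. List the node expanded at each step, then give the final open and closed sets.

step 1: expand (1,1) (f=7, h=6) → closed; open now [(1,0) g=2 f=9, (2,0) g=1 f=9, (2,2) g=1 f=7]
step 2: expand (2,2) (f=7, h=6) → closed; open now [(1,0) g=2 f=9, (2,0) g=1 f=9, (2,3) g=2 f=7, (3,2) g=2 f=9]

order=[(1,1) → (2,2)]; open=[(1,0) g=2 f=9, (2,0) g=1 f=9, (2,3) g=2 f=7, (3,2) g=2 f=9]; closed=[(1,1), (2,1), (2,2)]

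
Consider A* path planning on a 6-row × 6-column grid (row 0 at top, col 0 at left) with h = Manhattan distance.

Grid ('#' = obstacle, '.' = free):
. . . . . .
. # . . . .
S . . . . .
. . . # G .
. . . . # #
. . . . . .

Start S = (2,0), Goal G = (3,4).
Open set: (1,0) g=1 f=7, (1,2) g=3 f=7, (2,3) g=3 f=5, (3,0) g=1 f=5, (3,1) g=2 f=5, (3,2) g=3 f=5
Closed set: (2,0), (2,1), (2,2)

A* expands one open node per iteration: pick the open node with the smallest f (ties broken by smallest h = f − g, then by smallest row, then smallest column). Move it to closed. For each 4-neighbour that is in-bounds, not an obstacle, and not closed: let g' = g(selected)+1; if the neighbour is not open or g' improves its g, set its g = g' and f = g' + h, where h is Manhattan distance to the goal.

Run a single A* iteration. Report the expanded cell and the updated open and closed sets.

step 1: expand (2,3) (f=5, h=2) → closed; open now [(1,0) g=1 f=7, (1,2) g=3 f=7, (1,3) g=4 f=7, (2,4) g=4 f=5, (3,0) g=1 f=5, (3,1) g=2 f=5, (3,2) g=3 f=5]

expanded=(2,3); open=[(1,0) g=1 f=7, (1,2) g=3 f=7, (1,3) g=4 f=7, (2,4) g=4 f=5, (3,0) g=1 f=5, (3,1) g=2 f=5, (3,2) g=3 f=5]; closed=[(2,0), (2,1), (2,2), (2,3)]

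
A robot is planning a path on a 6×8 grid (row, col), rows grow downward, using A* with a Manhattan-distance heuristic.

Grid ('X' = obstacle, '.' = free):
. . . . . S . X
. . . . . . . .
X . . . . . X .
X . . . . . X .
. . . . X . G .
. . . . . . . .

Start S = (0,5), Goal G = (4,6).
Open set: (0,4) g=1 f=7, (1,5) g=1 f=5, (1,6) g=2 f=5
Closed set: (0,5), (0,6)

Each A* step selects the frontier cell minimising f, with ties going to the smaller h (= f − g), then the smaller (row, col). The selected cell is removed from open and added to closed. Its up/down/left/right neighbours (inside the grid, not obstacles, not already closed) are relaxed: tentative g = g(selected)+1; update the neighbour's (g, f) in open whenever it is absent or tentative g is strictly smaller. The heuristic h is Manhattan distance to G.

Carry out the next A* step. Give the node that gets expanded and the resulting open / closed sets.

step 1: expand (1,6) (f=5, h=3) → closed; open now [(0,4) g=1 f=7, (1,5) g=1 f=5, (1,7) g=3 f=7]

expanded=(1,6); open=[(0,4) g=1 f=7, (1,5) g=1 f=5, (1,7) g=3 f=7]; closed=[(0,5), (0,6), (1,6)]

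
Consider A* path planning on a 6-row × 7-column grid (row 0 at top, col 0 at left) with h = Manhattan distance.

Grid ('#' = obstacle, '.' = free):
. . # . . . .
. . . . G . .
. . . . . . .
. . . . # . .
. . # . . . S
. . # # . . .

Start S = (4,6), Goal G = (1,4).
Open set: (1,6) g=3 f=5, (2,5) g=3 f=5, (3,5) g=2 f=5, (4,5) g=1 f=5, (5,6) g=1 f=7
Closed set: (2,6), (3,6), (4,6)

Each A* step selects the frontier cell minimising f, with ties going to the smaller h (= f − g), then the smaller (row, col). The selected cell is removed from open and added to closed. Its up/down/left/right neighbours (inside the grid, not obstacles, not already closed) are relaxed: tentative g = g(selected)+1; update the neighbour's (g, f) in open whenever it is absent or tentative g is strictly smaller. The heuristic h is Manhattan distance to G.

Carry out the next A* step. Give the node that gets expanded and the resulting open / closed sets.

step 1: expand (1,6) (f=5, h=2) → closed; open now [(0,6) g=4 f=7, (1,5) g=4 f=5, (2,5) g=3 f=5, (3,5) g=2 f=5, (4,5) g=1 f=5, (5,6) g=1 f=7]

expanded=(1,6); open=[(0,6) g=4 f=7, (1,5) g=4 f=5, (2,5) g=3 f=5, (3,5) g=2 f=5, (4,5) g=1 f=5, (5,6) g=1 f=7]; closed=[(1,6), (2,6), (3,6), (4,6)]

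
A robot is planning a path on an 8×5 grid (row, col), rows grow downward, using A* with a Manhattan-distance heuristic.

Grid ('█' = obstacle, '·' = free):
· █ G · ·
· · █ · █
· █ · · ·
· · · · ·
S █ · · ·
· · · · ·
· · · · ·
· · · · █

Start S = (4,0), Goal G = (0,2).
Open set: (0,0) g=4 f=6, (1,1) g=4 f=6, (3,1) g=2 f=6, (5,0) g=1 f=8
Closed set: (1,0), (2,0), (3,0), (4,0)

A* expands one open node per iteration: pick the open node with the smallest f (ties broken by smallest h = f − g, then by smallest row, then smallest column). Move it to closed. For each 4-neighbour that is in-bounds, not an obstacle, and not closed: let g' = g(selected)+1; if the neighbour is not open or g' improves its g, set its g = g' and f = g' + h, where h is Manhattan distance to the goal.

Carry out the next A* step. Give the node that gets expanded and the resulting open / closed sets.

step 1: expand (0,0) (f=6, h=2) → closed; open now [(1,1) g=4 f=6, (3,1) g=2 f=6, (5,0) g=1 f=8]

expanded=(0,0); open=[(1,1) g=4 f=6, (3,1) g=2 f=6, (5,0) g=1 f=8]; closed=[(0,0), (1,0), (2,0), (3,0), (4,0)]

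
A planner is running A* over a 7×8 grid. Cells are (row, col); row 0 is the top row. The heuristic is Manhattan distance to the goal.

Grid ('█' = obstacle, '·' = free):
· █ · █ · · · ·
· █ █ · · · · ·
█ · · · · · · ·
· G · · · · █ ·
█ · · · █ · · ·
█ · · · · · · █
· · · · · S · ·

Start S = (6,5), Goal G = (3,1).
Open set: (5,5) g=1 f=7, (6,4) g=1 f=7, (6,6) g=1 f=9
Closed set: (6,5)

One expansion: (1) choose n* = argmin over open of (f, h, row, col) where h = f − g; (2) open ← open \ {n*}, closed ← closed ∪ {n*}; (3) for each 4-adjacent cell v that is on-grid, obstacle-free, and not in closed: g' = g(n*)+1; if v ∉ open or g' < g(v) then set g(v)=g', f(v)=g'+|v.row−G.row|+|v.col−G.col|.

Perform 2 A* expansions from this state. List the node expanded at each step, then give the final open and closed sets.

order=[(5,5) → (4,5)]; open=[(3,5) g=3 f=7, (4,6) g=3 f=9, (5,4) g=2 f=7, (5,6) g=2 f=9, (6,4) g=1 f=7, (6,6) g=1 f=9]; closed=[(4,5), (5,5), (6,5)]

step 1: expand (5,5) (f=7, h=6) → closed; open now [(4,5) g=2 f=7, (5,4) g=2 f=7, (5,6) g=2 f=9, (6,4) g=1 f=7, (6,6) g=1 f=9]
step 2: expand (4,5) (f=7, h=5) → closed; open now [(3,5) g=3 f=7, (4,6) g=3 f=9, (5,4) g=2 f=7, (5,6) g=2 f=9, (6,4) g=1 f=7, (6,6) g=1 f=9]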